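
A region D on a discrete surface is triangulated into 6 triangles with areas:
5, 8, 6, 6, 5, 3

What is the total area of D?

5 + 8 + 6 + 6 + 5 + 3 = 33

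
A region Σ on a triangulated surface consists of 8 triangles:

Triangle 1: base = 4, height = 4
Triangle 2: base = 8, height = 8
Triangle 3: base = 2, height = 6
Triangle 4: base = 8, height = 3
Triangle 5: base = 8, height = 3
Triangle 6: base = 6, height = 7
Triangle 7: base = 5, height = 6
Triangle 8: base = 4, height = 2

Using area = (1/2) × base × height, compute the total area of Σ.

(1/2)×4×4 + (1/2)×8×8 + (1/2)×2×6 + (1/2)×8×3 + (1/2)×8×3 + (1/2)×6×7 + (1/2)×5×6 + (1/2)×4×2 = 110.0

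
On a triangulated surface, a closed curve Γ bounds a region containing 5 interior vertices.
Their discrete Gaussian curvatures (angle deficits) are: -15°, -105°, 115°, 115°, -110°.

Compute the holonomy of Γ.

Holonomy = total enclosed curvature = (-15°) + (-105°) + 115° + 115° + (-110°) = 0°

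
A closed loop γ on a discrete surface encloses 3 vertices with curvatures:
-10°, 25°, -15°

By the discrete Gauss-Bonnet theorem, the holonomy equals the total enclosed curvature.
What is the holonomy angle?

Holonomy = total enclosed curvature = (-10°) + 25° + (-15°) = 0°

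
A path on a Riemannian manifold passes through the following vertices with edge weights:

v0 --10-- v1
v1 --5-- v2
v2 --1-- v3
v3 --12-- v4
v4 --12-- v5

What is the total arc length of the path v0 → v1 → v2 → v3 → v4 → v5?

Arc length = 10 + 5 + 1 + 12 + 12 = 40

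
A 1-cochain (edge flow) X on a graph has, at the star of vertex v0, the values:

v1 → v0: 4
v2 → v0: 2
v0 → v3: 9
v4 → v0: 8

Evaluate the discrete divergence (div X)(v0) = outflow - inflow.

Divergence = sum of outgoing flows = (-4) + (-2) + 9 + (-8) = -5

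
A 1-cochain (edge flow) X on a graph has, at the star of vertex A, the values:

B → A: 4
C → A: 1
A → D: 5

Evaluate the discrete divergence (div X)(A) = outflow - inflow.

Divergence = sum of outgoing flows = (-4) + (-1) + 5 = 0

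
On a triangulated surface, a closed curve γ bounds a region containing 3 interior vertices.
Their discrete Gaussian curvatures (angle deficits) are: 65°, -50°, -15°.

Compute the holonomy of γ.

Holonomy = total enclosed curvature = 65° + (-50°) + (-15°) = 0°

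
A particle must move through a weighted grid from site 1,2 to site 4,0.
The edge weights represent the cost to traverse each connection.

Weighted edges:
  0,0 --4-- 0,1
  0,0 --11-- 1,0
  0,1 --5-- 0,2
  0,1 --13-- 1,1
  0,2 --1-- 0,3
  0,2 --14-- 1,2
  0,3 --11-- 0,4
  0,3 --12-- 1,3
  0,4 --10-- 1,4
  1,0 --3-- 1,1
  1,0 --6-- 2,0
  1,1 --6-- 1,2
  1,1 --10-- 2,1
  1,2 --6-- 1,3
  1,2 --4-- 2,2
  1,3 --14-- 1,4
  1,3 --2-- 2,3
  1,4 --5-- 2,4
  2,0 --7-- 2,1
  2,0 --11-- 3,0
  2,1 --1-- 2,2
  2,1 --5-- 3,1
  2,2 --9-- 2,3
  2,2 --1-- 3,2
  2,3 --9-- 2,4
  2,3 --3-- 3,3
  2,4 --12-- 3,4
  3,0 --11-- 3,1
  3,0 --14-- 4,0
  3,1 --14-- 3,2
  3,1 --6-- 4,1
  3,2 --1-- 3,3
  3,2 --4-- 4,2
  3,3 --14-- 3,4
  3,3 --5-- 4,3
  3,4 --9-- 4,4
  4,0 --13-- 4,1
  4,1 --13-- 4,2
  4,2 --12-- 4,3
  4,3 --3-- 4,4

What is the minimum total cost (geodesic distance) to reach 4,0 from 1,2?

Shortest path: 1,2 → 2,2 → 2,1 → 3,1 → 4,1 → 4,0, total weight = 29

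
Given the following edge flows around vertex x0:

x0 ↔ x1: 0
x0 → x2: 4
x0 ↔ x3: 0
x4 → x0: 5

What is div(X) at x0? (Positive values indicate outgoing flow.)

Divergence = sum of outgoing flows = 0 + 4 + 0 + (-5) = -1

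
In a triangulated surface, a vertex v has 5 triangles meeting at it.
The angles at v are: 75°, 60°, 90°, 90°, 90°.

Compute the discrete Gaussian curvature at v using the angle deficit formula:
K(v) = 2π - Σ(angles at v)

Sum of angles = 405°. K = 360° - 405° = -45°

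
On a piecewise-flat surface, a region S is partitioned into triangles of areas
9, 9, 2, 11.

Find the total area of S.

9 + 9 + 2 + 11 = 31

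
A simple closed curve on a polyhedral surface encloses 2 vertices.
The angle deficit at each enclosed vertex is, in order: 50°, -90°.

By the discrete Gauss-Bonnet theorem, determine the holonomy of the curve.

Holonomy = total enclosed curvature = 50° + (-90°) = -40°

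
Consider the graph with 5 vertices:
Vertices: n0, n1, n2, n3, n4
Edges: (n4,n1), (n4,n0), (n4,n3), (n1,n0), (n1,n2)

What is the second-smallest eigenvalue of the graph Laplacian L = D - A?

Degrees: deg(n0) = 2, deg(n1) = 3, deg(n2) = 1, deg(n3) = 1, deg(n4) = 3.
L = D − A with rows/columns ordered (n0, n1, n2, n3, n4):
  [ 2, -1,  0,  0, -1]
  [-1,  3, -1,  0, -1]
  [ 0, -1,  1,  0,  0]
  [ 0,  0,  0,  1, -1]
  [-1, -1,  0, -1,  3]
Characteristic polynomial: det(λI − L) = λ(λ² − 5λ + 3)(λ² − 5λ + 5).
Roots: λ = 0; (λ² − 5λ + 3) = 0 ⇒ λ = (5 ± √13)/2 ≈ 0.6972, 4.3028; (λ² − 5λ + 5) = 0 ⇒ λ = (5 ± √5)/2 ≈ 1.382, 3.618.
(Check: the roots sum (with multiplicity) to 10, matching trace L = Σdeg = 2·5 = 10.)
Laplacian eigenvalues: [0.0, 0.6972, 1.382, 3.618, 4.3028]. Algebraic connectivity (smallest non-zero eigenvalue) = 0.6972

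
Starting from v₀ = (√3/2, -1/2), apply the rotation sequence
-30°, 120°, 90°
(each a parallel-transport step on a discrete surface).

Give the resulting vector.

Total rotation: (-30°) + 120° + 90° = 180°. Final vector: (-0.8660, 0.5000)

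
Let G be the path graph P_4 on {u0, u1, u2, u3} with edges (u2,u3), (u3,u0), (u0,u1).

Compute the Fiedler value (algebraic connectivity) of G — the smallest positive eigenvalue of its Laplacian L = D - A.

The path graph P_n has Laplacian eigenvalues λ_k = 2 − 2cos(kπ/n), k = 0, 1, …, n−1. Here n = 4:
k=0: 2 − 2cos(0) = 0.0; k=1: 2 − 2cos(π/4) = 0.5858; k=2: 2 − 2cos(π/2) = 2.0; k=3: 2 − 2cos(3π/4) = 3.4142.
Laplacian eigenvalues: [0.0, 0.5858, 2.0, 3.4142]. Algebraic connectivity (smallest non-zero eigenvalue) = 0.5858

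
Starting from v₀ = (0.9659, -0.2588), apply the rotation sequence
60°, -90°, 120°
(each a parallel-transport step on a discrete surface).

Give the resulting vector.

Total rotation: 60° + (-90°) + 120° = 90°. Final vector: (0.2588, 0.9659)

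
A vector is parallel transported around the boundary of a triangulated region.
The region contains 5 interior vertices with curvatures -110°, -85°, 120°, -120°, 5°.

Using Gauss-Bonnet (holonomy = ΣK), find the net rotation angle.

Holonomy = total enclosed curvature = (-110°) + (-85°) + 120° + (-120°) + 5° = -190°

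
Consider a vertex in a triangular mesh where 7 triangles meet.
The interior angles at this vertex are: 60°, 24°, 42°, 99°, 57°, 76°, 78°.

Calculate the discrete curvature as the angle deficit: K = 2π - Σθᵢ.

Sum of angles = 436°. K = 360° - 436° = -76° = -19π/45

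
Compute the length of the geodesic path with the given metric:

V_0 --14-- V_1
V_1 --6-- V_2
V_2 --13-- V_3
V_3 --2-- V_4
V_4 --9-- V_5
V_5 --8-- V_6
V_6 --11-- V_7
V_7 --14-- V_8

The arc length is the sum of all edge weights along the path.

Arc length = 14 + 6 + 13 + 2 + 9 + 8 + 11 + 14 = 77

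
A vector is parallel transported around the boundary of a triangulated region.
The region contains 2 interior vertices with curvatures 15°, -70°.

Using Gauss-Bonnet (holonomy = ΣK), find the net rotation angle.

Holonomy = total enclosed curvature = 15° + (-70°) = -55°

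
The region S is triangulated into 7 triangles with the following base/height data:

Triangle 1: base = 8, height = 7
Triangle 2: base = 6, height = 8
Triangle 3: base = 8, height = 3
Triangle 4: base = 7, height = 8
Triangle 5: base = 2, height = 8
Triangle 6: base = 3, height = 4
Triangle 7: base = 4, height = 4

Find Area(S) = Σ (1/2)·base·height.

(1/2)×8×7 + (1/2)×6×8 + (1/2)×8×3 + (1/2)×7×8 + (1/2)×2×8 + (1/2)×3×4 + (1/2)×4×4 = 114.0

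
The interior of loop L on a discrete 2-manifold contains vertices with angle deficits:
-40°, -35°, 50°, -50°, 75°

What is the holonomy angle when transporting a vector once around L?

Holonomy = total enclosed curvature = (-40°) + (-35°) + 50° + (-50°) + 75° = 0°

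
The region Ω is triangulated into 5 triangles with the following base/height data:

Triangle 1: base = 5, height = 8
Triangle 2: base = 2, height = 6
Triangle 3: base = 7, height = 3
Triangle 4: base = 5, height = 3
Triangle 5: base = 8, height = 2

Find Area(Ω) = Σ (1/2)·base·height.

(1/2)×5×8 + (1/2)×2×6 + (1/2)×7×3 + (1/2)×5×3 + (1/2)×8×2 = 52.0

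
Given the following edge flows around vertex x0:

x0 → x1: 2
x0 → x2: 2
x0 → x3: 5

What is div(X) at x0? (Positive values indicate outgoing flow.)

Divergence = sum of outgoing flows = 2 + 2 + 5 = 9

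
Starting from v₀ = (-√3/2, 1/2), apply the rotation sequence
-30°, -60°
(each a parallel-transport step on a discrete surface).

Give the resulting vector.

Total rotation: (-30°) + (-60°) = -90°. Final vector: (0.5000, 0.8660)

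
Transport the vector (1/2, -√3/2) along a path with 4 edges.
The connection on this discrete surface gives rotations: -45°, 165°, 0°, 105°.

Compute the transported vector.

Total rotation: (-45°) + 165° + 0° + 105° = 225° ≡ -135° (mod 360°). Final vector: (-0.9659, 0.2588)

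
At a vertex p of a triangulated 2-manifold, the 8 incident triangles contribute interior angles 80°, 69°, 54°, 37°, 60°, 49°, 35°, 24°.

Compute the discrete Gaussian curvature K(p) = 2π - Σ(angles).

Sum of angles = 408°. K = 360° - 408° = -48° = -4π/15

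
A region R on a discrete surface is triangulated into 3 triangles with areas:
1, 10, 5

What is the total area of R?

1 + 10 + 5 = 16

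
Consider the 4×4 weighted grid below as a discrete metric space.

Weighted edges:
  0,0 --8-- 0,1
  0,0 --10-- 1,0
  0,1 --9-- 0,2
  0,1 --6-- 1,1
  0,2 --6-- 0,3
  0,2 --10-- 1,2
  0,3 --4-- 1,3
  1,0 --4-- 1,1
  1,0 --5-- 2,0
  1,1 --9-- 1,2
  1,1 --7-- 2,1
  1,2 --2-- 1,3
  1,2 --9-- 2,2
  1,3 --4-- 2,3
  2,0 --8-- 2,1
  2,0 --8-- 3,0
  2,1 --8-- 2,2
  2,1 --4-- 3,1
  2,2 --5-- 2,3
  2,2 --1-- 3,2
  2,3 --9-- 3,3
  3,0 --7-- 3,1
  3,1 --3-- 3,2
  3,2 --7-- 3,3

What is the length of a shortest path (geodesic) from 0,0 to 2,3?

Shortest path: 0,0 → 0,1 → 1,1 → 1,2 → 1,3 → 2,3, total weight = 29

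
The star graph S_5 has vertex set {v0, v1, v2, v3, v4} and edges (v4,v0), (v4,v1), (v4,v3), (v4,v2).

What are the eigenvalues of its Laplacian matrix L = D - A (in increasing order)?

The star S_5 is the complete bipartite graph K_{1,4} (one hub of degree 4, 4 leaves of degree 1). The Laplacian spectrum of K_{p,q} is 0, p (multiplicity q−1), q (multiplicity p−1), p+q. With p = 1, q = 4: 0 once, 1 with multiplicity 3, and 5 once. (Check: trace L = sum of degrees = 8 = 3·1 + 5.)
Laplacian eigenvalues (increasing order): [0.0, 1.0, 1.0, 1.0, 5.0]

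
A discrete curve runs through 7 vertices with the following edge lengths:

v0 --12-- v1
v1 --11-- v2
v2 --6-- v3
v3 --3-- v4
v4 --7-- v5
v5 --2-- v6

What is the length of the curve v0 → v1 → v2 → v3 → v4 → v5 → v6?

Arc length = 12 + 11 + 6 + 3 + 7 + 2 = 41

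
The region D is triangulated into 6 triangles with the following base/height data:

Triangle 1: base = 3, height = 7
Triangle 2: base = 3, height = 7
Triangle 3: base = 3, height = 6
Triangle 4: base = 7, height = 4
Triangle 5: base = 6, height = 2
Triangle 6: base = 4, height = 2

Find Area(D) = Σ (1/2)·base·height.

(1/2)×3×7 + (1/2)×3×7 + (1/2)×3×6 + (1/2)×7×4 + (1/2)×6×2 + (1/2)×4×2 = 54.0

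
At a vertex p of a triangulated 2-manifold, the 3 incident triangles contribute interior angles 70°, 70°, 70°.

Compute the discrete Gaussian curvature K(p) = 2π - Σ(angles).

Sum of angles = 210°. K = 360° - 210° = 150° = 5π/6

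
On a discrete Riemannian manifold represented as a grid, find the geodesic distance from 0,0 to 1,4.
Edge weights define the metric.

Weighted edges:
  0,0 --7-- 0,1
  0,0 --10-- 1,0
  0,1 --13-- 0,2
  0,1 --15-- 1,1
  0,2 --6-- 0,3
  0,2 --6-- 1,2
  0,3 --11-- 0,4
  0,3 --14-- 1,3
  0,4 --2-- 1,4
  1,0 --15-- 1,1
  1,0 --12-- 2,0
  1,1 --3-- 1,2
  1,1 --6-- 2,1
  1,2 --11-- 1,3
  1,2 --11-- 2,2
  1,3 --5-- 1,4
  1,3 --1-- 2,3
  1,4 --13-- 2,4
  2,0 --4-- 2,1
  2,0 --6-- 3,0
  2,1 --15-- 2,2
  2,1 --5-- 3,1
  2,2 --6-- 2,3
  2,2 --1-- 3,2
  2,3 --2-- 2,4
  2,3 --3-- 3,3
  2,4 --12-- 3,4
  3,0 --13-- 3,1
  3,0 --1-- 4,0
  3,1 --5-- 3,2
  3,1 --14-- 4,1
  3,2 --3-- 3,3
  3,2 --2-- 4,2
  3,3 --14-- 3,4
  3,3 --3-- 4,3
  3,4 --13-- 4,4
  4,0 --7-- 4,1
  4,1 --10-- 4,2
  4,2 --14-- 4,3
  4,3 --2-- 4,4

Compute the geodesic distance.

Shortest path: 0,0 → 0,1 → 0,2 → 0,3 → 0,4 → 1,4, total weight = 39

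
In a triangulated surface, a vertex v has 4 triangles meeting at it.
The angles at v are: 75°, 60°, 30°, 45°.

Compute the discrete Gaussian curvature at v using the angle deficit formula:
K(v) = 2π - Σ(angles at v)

Sum of angles = 210°. K = 360° - 210° = 150° = 5π/6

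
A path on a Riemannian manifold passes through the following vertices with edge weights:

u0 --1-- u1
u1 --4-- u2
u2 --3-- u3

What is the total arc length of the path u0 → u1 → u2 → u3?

Arc length = 1 + 4 + 3 = 8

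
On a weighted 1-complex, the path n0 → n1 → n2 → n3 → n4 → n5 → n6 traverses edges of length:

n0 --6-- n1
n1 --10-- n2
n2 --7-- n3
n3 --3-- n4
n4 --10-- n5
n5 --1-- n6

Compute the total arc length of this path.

Arc length = 6 + 10 + 7 + 3 + 10 + 1 = 37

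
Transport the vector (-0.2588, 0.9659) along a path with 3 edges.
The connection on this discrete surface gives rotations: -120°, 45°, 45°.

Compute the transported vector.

Total rotation: (-120°) + 45° + 45° = -30°. Final vector: (0.2588, 0.9659)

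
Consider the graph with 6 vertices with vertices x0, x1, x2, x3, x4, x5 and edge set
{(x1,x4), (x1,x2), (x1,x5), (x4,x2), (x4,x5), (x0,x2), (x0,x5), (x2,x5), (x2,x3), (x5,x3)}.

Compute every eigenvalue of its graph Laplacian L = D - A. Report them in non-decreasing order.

Degrees: deg(x0) = 2, deg(x1) = 3, deg(x2) = 5, deg(x3) = 2, deg(x4) = 3, deg(x5) = 5.
L = D − A with rows/columns ordered (x0, x1, x2, x3, x4, x5):
  [ 2,  0, -1,  0,  0, -1]
  [ 0,  3, -1,  0, -1, -1]
  [-1, -1,  5, -1, -1, -1]
  [ 0,  0, -1,  2,  0, -1]
  [ 0, -1, -1,  0,  3, -1]
  [-1, -1, -1, -1, -1,  5]
Characteristic polynomial: det(λI − L) = λ(λ − 2)²(λ − 4)(λ − 6)².
Roots: λ = 0; (λ − 2) = 0 ⇒ λ = 2 (multiplicity 2); (λ − 4) = 0 ⇒ λ = 4; (λ − 6) = 0 ⇒ λ = 6 (multiplicity 2).
(Check: the roots sum (with multiplicity) to 20, matching trace L = Σdeg = 2·10 = 20.)
Laplacian eigenvalues (increasing order): [0.0, 2.0, 2.0, 4.0, 6.0, 6.0]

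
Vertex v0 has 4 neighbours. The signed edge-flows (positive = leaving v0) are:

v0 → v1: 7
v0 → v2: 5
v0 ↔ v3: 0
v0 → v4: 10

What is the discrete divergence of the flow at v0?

Divergence = sum of outgoing flows = 7 + 5 + 0 + 10 = 22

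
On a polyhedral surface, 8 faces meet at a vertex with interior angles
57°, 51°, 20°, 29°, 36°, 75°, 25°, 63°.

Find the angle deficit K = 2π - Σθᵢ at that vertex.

Sum of angles = 356°. K = 360° - 356° = 4° = π/45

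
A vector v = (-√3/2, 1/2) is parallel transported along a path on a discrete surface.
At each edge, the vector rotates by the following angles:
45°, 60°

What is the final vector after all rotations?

Total rotation: 45° + 60° = 105°. Final vector: (-0.2588, -0.9659)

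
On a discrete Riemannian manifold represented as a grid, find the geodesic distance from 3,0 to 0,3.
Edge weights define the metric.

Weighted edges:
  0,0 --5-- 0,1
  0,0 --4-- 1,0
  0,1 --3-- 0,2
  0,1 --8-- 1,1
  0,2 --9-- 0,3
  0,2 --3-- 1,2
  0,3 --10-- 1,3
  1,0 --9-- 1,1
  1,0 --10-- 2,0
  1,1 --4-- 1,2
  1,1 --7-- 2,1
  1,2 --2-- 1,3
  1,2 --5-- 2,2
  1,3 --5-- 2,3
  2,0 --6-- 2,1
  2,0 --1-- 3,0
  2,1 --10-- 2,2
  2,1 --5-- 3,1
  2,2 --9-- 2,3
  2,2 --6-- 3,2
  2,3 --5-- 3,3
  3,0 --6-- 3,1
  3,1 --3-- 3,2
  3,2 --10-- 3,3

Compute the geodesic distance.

Shortest path: 3,0 → 2,0 → 2,1 → 1,1 → 1,2 → 1,3 → 0,3, total weight = 30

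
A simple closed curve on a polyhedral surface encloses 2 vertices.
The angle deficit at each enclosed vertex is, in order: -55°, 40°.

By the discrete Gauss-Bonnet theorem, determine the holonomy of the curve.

Holonomy = total enclosed curvature = (-55°) + 40° = -15°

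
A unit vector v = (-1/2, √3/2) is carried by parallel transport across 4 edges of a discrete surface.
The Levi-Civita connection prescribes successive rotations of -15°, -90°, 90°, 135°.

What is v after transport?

Total rotation: (-15°) + (-90°) + 90° + 135° = 120°. Final vector: (-0.5000, -0.8660)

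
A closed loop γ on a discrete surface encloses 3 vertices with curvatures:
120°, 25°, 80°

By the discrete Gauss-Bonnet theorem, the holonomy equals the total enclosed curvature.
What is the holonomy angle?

Holonomy = total enclosed curvature = 120° + 25° + 80° = 225°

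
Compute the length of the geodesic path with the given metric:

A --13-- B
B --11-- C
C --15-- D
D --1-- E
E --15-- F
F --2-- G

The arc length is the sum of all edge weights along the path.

Arc length = 13 + 11 + 15 + 1 + 15 + 2 = 57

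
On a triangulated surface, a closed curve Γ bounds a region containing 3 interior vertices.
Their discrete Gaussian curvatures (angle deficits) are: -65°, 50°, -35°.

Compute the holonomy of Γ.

Holonomy = total enclosed curvature = (-65°) + 50° + (-35°) = -50°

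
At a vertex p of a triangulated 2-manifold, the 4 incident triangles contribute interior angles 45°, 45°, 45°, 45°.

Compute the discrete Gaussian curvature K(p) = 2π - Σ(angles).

Sum of angles = 180°. K = 360° - 180° = 180° = π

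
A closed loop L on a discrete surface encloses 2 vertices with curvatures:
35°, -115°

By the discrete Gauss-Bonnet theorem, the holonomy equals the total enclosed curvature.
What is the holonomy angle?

Holonomy = total enclosed curvature = 35° + (-115°) = -80°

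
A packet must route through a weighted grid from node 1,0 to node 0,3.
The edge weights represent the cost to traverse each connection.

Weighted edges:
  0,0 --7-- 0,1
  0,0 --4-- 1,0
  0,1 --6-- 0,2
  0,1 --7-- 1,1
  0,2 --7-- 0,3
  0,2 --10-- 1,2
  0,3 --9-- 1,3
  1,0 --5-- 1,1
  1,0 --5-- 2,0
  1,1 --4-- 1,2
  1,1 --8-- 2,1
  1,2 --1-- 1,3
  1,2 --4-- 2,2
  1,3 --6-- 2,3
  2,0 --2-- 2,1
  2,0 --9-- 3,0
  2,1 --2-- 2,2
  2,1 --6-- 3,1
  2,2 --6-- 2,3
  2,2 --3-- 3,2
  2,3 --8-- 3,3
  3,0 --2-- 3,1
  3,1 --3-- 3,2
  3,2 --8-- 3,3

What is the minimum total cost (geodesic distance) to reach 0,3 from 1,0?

Shortest path: 1,0 → 1,1 → 1,2 → 1,3 → 0,3, total weight = 19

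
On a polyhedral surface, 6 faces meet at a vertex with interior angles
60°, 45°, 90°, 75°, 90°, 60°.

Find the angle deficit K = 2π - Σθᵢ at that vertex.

Sum of angles = 420°. K = 360° - 420° = -60°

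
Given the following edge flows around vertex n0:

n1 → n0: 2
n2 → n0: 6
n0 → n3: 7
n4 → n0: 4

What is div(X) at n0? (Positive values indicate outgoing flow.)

Divergence = sum of outgoing flows = (-2) + (-6) + 7 + (-4) = -5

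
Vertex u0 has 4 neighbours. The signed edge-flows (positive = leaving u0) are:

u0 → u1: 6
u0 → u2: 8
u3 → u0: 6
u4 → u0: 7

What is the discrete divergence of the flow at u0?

Divergence = sum of outgoing flows = 6 + 8 + (-6) + (-7) = 1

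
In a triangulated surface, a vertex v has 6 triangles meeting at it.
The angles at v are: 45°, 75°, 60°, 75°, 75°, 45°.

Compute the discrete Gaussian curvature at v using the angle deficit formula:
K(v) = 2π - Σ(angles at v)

Sum of angles = 375°. K = 360° - 375° = -15°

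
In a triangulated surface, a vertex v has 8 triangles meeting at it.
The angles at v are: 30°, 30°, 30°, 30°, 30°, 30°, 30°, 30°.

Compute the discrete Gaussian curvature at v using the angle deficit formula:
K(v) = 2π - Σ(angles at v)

Sum of angles = 240°. K = 360° - 240° = 120° = 2π/3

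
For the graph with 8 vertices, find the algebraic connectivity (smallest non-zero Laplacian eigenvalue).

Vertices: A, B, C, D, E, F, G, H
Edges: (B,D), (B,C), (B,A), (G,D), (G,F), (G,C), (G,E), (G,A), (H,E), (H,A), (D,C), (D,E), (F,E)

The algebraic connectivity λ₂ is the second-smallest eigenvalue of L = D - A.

Degrees: deg(A) = 3, deg(B) = 3, deg(C) = 3, deg(D) = 4, deg(E) = 4, deg(F) = 2, deg(G) = 5, deg(H) = 2.
L = D − A with rows/columns ordered (A, B, C, D, E, F, G, H):
  [ 3, -1,  0,  0,  0,  0, -1, -1]
  [-1,  3, -1, -1,  0,  0,  0,  0]
  [ 0, -1,  3, -1,  0,  0, -1,  0]
  [ 0, -1, -1,  4, -1,  0, -1,  0]
  [ 0,  0,  0, -1,  4, -1, -1, -1]
  [ 0,  0,  0,  0, -1,  2, -1,  0]
  [-1,  0, -1, -1, -1, -1,  5,  0]
  [-1,  0,  0,  0, -1,  0,  0,  2]
Characteristic polynomial: det(λI − L) = λ(λ² − 7λ + 8)(λ² − 8λ + 10)(λ − 3)(λ − 4)².
Roots: λ = 0; (λ² − 7λ + 8) = 0 ⇒ λ = (7 ± √17)/2 ≈ 1.4384, 5.5616; (λ² − 8λ + 10) = 0 ⇒ λ = 4 ± √6 ≈ 1.5505, 6.4495; (λ − 3) = 0 ⇒ λ = 3; (λ − 4) = 0 ⇒ λ = 4 (multiplicity 2).
(Check: the roots sum (with multiplicity) to 26, matching trace L = Σdeg = 2·13 = 26.)
Laplacian eigenvalues: [0.0, 1.4384, 1.5505, 3.0, 4.0, 4.0, 5.5616, 6.4495]. Algebraic connectivity (smallest non-zero eigenvalue) = 1.4384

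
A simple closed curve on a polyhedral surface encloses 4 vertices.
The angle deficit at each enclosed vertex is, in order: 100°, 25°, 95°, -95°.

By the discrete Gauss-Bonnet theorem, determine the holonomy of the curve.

Holonomy = total enclosed curvature = 100° + 25° + 95° + (-95°) = 125°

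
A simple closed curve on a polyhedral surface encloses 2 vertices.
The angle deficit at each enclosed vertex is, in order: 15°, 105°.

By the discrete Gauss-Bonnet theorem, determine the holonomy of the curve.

Holonomy = total enclosed curvature = 15° + 105° = 120°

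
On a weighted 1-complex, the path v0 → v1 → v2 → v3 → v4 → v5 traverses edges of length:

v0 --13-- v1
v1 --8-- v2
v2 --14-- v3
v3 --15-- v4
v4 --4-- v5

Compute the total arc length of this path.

Arc length = 13 + 8 + 14 + 15 + 4 = 54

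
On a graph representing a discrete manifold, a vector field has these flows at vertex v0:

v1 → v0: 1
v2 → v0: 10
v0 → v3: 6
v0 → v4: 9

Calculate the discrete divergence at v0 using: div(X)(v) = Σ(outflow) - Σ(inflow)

Divergence = sum of outgoing flows = (-1) + (-10) + 6 + 9 = 4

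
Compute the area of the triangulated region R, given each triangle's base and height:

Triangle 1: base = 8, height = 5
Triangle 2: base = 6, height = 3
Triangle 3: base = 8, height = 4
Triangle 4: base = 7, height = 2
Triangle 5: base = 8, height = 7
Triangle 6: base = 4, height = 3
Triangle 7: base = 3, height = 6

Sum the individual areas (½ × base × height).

(1/2)×8×5 + (1/2)×6×3 + (1/2)×8×4 + (1/2)×7×2 + (1/2)×8×7 + (1/2)×4×3 + (1/2)×3×6 = 95.0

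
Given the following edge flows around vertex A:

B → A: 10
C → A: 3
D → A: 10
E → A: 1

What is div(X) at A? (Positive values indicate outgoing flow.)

Divergence = sum of outgoing flows = (-10) + (-3) + (-10) + (-1) = -24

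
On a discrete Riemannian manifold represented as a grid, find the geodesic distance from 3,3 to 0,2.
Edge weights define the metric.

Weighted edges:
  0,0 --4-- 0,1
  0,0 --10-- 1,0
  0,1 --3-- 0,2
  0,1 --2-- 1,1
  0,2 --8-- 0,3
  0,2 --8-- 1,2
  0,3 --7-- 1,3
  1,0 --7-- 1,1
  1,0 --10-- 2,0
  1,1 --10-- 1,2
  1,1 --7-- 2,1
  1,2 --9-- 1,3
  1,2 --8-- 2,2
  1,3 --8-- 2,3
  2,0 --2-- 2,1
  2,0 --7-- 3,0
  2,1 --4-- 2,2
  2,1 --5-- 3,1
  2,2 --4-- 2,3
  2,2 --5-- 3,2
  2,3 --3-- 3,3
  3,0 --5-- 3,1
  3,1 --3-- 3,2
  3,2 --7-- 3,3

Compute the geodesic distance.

Shortest path: 3,3 → 2,3 → 2,2 → 1,2 → 0,2, total weight = 23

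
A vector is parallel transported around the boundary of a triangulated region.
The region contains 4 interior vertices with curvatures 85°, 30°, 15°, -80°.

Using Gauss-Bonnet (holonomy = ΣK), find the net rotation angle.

Holonomy = total enclosed curvature = 85° + 30° + 15° + (-80°) = 50°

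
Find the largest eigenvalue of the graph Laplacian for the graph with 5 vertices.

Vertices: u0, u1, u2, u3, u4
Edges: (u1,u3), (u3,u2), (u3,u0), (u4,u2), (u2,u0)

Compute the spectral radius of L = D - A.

Degrees: deg(u0) = 2, deg(u1) = 1, deg(u2) = 3, deg(u3) = 3, deg(u4) = 1.
L = D − A with rows/columns ordered (u0, u1, u2, u3, u4):
  [ 2,  0, -1, -1,  0]
  [ 0,  1,  0, -1,  0]
  [-1,  0,  3, -1, -1]
  [-1, -1, -1,  3,  0]
  [ 0,  0, -1,  0,  1]
Characteristic polynomial: det(λI − L) = λ(λ² − 5λ + 3)(λ² − 5λ + 5).
Roots: λ = 0; (λ² − 5λ + 3) = 0 ⇒ λ = (5 ± √13)/2 ≈ 0.6972, 4.3028; (λ² − 5λ + 5) = 0 ⇒ λ = (5 ± √5)/2 ≈ 1.382, 3.618.
(Check: the roots sum (with multiplicity) to 10, matching trace L = Σdeg = 2·5 = 10.)
Laplacian eigenvalues: [0.0, 0.6972, 1.382, 3.618, 4.3028]. Largest eigenvalue (spectral radius) = 4.3028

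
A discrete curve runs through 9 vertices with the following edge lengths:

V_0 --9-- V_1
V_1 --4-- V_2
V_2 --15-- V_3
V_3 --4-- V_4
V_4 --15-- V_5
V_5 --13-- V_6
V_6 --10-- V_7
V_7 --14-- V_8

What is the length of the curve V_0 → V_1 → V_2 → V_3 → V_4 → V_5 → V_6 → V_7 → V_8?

Arc length = 9 + 4 + 15 + 4 + 15 + 13 + 10 + 14 = 84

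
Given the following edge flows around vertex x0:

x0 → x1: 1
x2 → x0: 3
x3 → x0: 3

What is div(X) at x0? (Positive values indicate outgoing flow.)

Divergence = sum of outgoing flows = 1 + (-3) + (-3) = -5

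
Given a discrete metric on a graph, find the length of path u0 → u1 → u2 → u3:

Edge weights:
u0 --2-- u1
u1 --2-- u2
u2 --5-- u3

Arc length = 2 + 2 + 5 = 9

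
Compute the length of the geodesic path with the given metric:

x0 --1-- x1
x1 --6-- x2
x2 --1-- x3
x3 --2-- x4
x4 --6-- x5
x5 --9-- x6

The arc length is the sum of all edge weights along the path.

Arc length = 1 + 6 + 1 + 2 + 6 + 9 = 25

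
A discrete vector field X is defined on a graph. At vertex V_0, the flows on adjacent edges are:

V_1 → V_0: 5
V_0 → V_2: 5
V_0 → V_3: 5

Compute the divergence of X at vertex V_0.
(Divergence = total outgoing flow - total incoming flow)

Divergence = sum of outgoing flows = (-5) + 5 + 5 = 5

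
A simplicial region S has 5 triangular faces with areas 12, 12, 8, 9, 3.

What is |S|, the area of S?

12 + 12 + 8 + 9 + 3 = 44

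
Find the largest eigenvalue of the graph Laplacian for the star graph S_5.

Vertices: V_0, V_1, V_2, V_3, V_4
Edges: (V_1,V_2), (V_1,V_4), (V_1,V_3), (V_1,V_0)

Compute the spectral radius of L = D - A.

The star S_5 is the complete bipartite graph K_{1,4} (one hub of degree 4, 4 leaves of degree 1). The Laplacian spectrum of K_{p,q} is 0, p (multiplicity q−1), q (multiplicity p−1), p+q. With p = 1, q = 4: 0 once, 1 with multiplicity 3, and 5 once. (Check: trace L = sum of degrees = 8 = 3·1 + 5.)
Laplacian eigenvalues: [0.0, 1.0, 1.0, 1.0, 5.0]. Largest eigenvalue (spectral radius) = 5.0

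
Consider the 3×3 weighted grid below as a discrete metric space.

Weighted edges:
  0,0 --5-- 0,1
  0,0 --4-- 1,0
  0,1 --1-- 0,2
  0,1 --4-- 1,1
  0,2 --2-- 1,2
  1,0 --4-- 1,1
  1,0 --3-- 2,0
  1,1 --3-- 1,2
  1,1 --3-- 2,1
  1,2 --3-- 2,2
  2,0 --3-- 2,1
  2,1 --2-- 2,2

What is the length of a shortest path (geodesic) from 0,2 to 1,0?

Shortest path: 0,2 → 0,1 → 1,1 → 1,0, total weight = 9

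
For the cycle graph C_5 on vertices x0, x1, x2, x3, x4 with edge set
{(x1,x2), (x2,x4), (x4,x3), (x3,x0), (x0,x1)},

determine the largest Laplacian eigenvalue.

The cycle graph C_n has Laplacian eigenvalues λ_k = 2 − 2cos(2πk/n), k = 0, 1, …, n−1. Here n = 5:
k=0: 2 − 2cos(0) = 0.0; k=1: 2 − 2cos(2π/5) = 1.382; k=2: 2 − 2cos(4π/5) = 3.618; k=3: 2 − 2cos(6π/5) = 3.618; k=4: 2 − 2cos(8π/5) = 1.382.
Laplacian eigenvalues: [0.0, 1.382, 1.382, 3.618, 3.618]. Largest eigenvalue (spectral radius) = 3.618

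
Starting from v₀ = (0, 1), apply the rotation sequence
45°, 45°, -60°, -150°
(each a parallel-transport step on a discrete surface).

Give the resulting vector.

Total rotation: 45° + 45° + (-60°) + (-150°) = -120°. Final vector: (0.8660, -0.5000)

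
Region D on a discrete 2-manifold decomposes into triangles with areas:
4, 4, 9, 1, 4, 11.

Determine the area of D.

4 + 4 + 9 + 1 + 4 + 11 = 33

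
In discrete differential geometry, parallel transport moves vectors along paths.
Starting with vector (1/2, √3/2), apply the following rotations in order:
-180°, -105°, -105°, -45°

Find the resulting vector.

Total rotation: (-180°) + (-105°) + (-105°) + (-45°) = -435° ≡ -75° (mod 360°). Final vector: (0.9659, -0.2588)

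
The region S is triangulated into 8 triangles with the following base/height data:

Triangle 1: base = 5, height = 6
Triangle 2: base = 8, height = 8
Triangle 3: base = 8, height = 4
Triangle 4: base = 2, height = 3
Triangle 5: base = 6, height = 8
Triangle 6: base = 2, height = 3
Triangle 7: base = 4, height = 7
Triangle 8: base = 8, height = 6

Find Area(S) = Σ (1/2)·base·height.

(1/2)×5×6 + (1/2)×8×8 + (1/2)×8×4 + (1/2)×2×3 + (1/2)×6×8 + (1/2)×2×3 + (1/2)×4×7 + (1/2)×8×6 = 131.0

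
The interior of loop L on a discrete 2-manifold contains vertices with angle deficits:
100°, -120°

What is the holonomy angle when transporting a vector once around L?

Holonomy = total enclosed curvature = 100° + (-120°) = -20°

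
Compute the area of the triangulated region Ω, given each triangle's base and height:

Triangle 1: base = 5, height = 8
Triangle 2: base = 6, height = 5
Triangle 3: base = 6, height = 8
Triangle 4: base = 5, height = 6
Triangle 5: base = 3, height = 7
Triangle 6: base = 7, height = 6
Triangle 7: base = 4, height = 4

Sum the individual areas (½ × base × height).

(1/2)×5×8 + (1/2)×6×5 + (1/2)×6×8 + (1/2)×5×6 + (1/2)×3×7 + (1/2)×7×6 + (1/2)×4×4 = 113.5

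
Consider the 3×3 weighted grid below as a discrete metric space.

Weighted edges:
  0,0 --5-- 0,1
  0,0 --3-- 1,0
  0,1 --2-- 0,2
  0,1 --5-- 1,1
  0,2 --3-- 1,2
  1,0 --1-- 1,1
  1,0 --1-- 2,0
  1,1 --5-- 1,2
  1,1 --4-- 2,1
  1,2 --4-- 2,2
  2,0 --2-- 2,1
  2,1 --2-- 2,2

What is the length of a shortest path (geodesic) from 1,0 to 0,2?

Shortest path: 1,0 → 1,1 → 0,1 → 0,2, total weight = 8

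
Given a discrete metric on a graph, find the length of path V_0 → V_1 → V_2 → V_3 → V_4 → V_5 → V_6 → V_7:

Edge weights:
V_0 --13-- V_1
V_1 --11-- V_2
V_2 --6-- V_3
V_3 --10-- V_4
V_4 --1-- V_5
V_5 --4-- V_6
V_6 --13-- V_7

Arc length = 13 + 11 + 6 + 10 + 1 + 4 + 13 = 58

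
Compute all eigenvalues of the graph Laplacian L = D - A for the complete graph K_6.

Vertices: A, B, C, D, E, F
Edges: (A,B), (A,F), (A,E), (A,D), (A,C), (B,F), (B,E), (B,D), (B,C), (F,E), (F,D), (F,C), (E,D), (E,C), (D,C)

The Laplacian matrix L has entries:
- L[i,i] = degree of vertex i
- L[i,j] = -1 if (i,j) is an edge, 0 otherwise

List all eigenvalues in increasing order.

For the complete graph K_n, L = nI − J (J = all-ones matrix). J has eigenvalues n (once, eigenvector 𝟙) and 0 (multiplicity n−1), so L has eigenvalues 0 (once) and n (multiplicity n−1). Here n = 6: eigenvalue 0 once and 6 with multiplicity 5.
Laplacian eigenvalues (increasing order): [0.0, 6.0, 6.0, 6.0, 6.0, 6.0]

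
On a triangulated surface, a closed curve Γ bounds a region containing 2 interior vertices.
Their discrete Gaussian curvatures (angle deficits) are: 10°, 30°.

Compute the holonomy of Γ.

Holonomy = total enclosed curvature = 10° + 30° = 40°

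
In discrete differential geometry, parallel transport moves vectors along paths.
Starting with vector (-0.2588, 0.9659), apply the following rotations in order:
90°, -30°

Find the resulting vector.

Total rotation: 90° + (-30°) = 60°. Final vector: (-0.9659, 0.2588)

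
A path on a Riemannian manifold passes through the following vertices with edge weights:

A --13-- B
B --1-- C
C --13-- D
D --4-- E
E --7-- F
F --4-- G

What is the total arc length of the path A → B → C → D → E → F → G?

Arc length = 13 + 1 + 13 + 4 + 7 + 4 = 42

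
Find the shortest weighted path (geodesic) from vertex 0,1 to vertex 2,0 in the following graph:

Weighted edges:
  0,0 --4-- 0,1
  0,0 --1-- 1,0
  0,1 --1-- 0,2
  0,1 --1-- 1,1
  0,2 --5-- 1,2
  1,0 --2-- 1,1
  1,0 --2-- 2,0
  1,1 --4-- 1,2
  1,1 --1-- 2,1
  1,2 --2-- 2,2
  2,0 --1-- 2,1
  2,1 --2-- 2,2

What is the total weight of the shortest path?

Shortest path: 0,1 → 1,1 → 2,1 → 2,0, total weight = 3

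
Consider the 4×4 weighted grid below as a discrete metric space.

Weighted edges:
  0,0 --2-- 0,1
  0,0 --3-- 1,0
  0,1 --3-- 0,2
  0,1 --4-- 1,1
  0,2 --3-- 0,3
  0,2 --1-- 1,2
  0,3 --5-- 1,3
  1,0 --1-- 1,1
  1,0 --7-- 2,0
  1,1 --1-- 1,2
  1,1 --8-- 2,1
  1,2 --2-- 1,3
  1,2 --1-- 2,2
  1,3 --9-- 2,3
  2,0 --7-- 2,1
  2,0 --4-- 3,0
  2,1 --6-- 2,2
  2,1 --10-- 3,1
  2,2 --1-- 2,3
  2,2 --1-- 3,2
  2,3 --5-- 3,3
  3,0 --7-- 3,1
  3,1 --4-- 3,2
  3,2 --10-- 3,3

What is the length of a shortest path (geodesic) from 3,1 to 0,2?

Shortest path: 3,1 → 3,2 → 2,2 → 1,2 → 0,2, total weight = 7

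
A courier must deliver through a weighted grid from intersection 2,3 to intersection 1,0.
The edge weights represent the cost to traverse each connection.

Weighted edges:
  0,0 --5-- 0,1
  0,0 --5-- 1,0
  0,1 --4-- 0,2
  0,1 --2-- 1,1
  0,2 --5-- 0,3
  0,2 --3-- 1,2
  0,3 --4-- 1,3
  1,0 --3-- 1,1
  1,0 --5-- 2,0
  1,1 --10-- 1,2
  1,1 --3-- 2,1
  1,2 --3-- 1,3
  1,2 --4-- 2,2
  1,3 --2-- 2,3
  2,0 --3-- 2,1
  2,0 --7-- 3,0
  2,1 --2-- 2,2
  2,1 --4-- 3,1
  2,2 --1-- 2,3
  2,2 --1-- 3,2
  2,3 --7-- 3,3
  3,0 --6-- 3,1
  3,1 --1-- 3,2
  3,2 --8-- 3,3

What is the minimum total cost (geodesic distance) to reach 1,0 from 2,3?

Shortest path: 2,3 → 2,2 → 2,1 → 1,1 → 1,0, total weight = 9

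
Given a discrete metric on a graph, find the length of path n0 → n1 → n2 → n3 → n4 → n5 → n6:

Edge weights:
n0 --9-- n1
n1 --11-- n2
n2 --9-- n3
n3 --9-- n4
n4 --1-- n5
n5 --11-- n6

Arc length = 9 + 11 + 9 + 9 + 1 + 11 = 50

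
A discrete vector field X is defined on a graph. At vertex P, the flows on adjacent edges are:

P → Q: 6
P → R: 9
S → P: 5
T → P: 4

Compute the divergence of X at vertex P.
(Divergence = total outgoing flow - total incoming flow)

Divergence = sum of outgoing flows = 6 + 9 + (-5) + (-4) = 6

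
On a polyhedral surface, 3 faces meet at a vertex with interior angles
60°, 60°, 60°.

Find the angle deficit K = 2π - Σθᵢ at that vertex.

Sum of angles = 180°. K = 360° - 180° = 180° = π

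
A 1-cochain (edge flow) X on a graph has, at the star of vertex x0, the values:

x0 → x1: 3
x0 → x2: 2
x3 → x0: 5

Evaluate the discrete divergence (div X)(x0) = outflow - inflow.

Divergence = sum of outgoing flows = 3 + 2 + (-5) = 0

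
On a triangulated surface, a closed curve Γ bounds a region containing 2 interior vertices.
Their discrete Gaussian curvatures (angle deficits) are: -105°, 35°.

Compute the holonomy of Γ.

Holonomy = total enclosed curvature = (-105°) + 35° = -70°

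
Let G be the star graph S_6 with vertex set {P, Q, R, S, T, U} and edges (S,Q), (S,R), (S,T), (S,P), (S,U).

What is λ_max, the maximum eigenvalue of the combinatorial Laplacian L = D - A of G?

The star S_6 is the complete bipartite graph K_{1,5} (one hub of degree 5, 5 leaves of degree 1). The Laplacian spectrum of K_{p,q} is 0, p (multiplicity q−1), q (multiplicity p−1), p+q. With p = 1, q = 5: 0 once, 1 with multiplicity 4, and 6 once. (Check: trace L = sum of degrees = 10 = 4·1 + 6.)
Laplacian eigenvalues: [0.0, 1.0, 1.0, 1.0, 1.0, 6.0]. Largest eigenvalue (spectral radius) = 6.0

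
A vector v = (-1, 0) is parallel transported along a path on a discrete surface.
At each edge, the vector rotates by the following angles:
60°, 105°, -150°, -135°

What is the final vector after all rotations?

Total rotation: 60° + 105° + (-150°) + (-135°) = -120°. Final vector: (0.5000, 0.8660)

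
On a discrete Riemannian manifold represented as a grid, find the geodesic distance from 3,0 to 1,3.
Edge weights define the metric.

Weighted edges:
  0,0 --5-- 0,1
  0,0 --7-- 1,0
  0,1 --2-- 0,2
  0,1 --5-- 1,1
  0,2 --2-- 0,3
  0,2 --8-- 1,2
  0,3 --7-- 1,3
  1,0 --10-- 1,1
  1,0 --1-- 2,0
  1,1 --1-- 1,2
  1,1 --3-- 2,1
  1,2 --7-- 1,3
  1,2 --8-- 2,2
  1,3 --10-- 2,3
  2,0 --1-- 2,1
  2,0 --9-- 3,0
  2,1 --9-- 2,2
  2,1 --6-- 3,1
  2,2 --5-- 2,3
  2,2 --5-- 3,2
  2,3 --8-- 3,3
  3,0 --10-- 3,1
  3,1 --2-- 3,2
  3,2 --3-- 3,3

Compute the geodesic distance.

Shortest path: 3,0 → 2,0 → 2,1 → 1,1 → 1,2 → 1,3, total weight = 21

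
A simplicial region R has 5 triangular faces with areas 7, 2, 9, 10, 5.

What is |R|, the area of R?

7 + 2 + 9 + 10 + 5 = 33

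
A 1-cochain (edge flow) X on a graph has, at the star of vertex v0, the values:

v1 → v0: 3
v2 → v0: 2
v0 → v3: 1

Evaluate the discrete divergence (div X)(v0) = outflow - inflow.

Divergence = sum of outgoing flows = (-3) + (-2) + 1 = -4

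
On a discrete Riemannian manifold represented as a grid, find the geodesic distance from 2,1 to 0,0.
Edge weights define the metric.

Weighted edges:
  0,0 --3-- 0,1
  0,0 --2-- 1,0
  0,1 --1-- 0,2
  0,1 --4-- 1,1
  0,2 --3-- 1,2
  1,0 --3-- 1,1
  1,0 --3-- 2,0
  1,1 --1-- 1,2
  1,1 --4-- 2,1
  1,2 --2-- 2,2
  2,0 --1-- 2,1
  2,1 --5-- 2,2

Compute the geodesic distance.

Shortest path: 2,1 → 2,0 → 1,0 → 0,0, total weight = 6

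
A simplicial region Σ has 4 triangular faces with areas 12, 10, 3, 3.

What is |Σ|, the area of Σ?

12 + 10 + 3 + 3 = 28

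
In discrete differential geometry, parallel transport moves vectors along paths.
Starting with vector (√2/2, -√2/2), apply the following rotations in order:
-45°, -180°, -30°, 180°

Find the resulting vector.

Total rotation: (-45°) + (-180°) + (-30°) + 180° = -75°. Final vector: (-0.5000, -0.8660)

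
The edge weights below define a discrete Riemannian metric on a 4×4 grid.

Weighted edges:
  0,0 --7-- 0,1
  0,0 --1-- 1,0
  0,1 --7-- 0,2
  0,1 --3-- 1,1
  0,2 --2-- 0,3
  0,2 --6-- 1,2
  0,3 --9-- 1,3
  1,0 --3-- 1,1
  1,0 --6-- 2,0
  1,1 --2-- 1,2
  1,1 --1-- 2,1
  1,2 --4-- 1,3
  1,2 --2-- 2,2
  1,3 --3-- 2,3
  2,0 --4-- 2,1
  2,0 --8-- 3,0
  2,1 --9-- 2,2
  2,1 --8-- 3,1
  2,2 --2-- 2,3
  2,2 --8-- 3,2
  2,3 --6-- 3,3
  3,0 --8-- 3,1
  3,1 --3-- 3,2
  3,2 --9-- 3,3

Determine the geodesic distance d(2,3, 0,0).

Shortest path: 2,3 → 2,2 → 1,2 → 1,1 → 1,0 → 0,0, total weight = 10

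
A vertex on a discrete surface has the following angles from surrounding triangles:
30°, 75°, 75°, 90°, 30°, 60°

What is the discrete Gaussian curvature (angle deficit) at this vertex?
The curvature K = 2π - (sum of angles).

Sum of angles = 360°. K = 360° - 360° = 0°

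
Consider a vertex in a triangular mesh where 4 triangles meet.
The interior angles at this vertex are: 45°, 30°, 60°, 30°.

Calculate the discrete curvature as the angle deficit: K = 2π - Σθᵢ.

Sum of angles = 165°. K = 360° - 165° = 195°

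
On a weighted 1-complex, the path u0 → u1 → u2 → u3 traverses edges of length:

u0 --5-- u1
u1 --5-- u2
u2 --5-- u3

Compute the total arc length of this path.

Arc length = 5 + 5 + 5 = 15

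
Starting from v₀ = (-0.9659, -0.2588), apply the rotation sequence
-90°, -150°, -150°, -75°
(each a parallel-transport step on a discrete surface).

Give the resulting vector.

Total rotation: (-90°) + (-150°) + (-150°) + (-75°) = -465° ≡ -105° (mod 360°). Final vector: (0, 1)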